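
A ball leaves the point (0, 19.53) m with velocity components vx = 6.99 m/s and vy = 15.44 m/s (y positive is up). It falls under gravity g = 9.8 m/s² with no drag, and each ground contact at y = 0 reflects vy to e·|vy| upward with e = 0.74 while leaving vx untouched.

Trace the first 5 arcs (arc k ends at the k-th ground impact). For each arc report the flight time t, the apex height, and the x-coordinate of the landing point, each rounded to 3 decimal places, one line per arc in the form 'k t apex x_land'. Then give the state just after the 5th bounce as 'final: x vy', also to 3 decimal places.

Arc 1: start y=19.530, vy=15.440 → t=4.119, apex=31.693, x_land=28.790, impact vy=-24.924
  bounce: vy ← 0.74·24.924 = 18.443
Arc 2: start y=0.000, vy=18.443 → t=3.764, apex=17.355, x_land=55.100, impact vy=-18.443
  bounce: vy ← 0.74·18.443 = 13.648
Arc 3: start y=0.000, vy=13.648 → t=2.785, apex=9.504, x_land=74.569, impact vy=-13.648
  bounce: vy ← 0.74·13.648 = 10.100
Arc 4: start y=0.000, vy=10.100 → t=2.061, apex=5.204, x_land=88.977, impact vy=-10.100
  bounce: vy ← 0.74·10.100 = 7.474
Arc 5: start y=0.000, vy=7.474 → t=1.525, apex=2.850, x_land=99.638, impact vy=-7.474
  bounce: vy ← 0.74·7.474 = 5.531

1 4.119 31.693 28.790
2 3.764 17.355 55.100
3 2.785 9.504 74.569
4 2.061 5.204 88.977
5 1.525 2.850 99.638
final: 99.638 5.531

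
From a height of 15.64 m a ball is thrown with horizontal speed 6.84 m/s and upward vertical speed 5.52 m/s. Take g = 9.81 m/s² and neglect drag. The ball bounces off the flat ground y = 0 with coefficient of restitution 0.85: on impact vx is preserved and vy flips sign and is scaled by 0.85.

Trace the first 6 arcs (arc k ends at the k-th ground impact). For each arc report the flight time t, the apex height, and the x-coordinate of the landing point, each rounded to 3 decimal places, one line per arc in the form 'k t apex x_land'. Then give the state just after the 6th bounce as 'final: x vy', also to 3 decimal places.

Arc 1: start y=15.640, vy=5.520 → t=2.435, apex=17.193, x_land=16.655, impact vy=-18.366
  bounce: vy ← 0.85·18.366 = 15.611
Arc 2: start y=0.000, vy=15.611 → t=3.183, apex=12.422, x_land=38.425, impact vy=-15.611
  bounce: vy ← 0.85·15.611 = 13.270
Arc 3: start y=0.000, vy=13.270 → t=2.705, apex=8.975, x_land=56.930, impact vy=-13.270
  bounce: vy ← 0.85·13.270 = 11.279
Arc 4: start y=0.000, vy=11.279 → t=2.300, apex=6.484, x_land=72.659, impact vy=-11.279
  bounce: vy ← 0.85·11.279 = 9.587
Arc 5: start y=0.000, vy=9.587 → t=1.955, apex=4.685, x_land=86.028, impact vy=-9.587
  bounce: vy ← 0.85·9.587 = 8.149
Arc 6: start y=0.000, vy=8.149 → t=1.661, apex=3.385, x_land=97.392, impact vy=-8.149
  bounce: vy ← 0.85·8.149 = 6.927

1 2.435 17.193 16.655
2 3.183 12.422 38.425
3 2.705 8.975 56.930
4 2.300 6.484 72.659
5 1.955 4.685 86.028
6 1.661 3.385 97.392
final: 97.392 6.927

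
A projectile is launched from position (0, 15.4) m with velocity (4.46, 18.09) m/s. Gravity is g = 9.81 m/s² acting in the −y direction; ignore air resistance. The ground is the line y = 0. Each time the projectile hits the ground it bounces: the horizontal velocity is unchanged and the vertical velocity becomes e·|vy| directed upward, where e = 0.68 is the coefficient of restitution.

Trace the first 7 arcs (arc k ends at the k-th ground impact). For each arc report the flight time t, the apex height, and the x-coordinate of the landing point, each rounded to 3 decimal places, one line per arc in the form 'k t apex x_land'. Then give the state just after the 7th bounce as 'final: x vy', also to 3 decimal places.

Arc 1: start y=15.400, vy=18.090 → t=4.401, apex=32.079, x_land=19.630, impact vy=-25.088
  bounce: vy ← 0.68·25.088 = 17.060
Arc 2: start y=0.000, vy=17.060 → t=3.478, apex=14.833, x_land=35.142, impact vy=-17.060
  bounce: vy ← 0.68·17.060 = 11.601
Arc 3: start y=0.000, vy=11.601 → t=2.365, apex=6.859, x_land=45.690, impact vy=-11.601
  bounce: vy ← 0.68·11.601 = 7.888
Arc 4: start y=0.000, vy=7.888 → t=1.608, apex=3.172, x_land=52.863, impact vy=-7.888
  bounce: vy ← 0.68·7.888 = 5.364
Arc 5: start y=0.000, vy=5.364 → t=1.094, apex=1.467, x_land=57.741, impact vy=-5.364
  bounce: vy ← 0.68·5.364 = 3.648
Arc 6: start y=0.000, vy=3.648 → t=0.744, apex=0.678, x_land=61.057, impact vy=-3.648
  bounce: vy ← 0.68·3.648 = 2.480
Arc 7: start y=0.000, vy=2.480 → t=0.506, apex=0.314, x_land=63.313, impact vy=-2.480
  bounce: vy ← 0.68·2.480 = 1.687

1 4.401 32.079 19.630
2 3.478 14.833 35.142
3 2.365 6.859 45.690
4 1.608 3.172 52.863
5 1.094 1.467 57.741
6 0.744 0.678 61.057
7 0.506 0.314 63.313
final: 63.313 1.687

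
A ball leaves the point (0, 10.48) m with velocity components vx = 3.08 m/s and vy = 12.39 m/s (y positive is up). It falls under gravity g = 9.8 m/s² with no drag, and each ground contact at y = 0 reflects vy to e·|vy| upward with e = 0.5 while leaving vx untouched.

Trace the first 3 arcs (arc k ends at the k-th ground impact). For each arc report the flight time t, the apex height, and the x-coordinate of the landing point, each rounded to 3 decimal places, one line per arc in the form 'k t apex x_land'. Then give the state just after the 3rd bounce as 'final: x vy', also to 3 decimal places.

Arc 1: start y=10.480, vy=12.390 → t=3.197, apex=18.312, x_land=9.848, impact vy=-18.945
  bounce: vy ← 0.5·18.945 = 9.473
Arc 2: start y=0.000, vy=9.473 → t=1.933, apex=4.578, x_land=15.802, impact vy=-9.473
  bounce: vy ← 0.5·9.473 = 4.736
Arc 3: start y=0.000, vy=4.736 → t=0.967, apex=1.145, x_land=18.780, impact vy=-4.736
  bounce: vy ← 0.5·4.736 = 2.368

1 3.197 18.312 9.848
2 1.933 4.578 15.802
3 0.967 1.145 18.780
final: 18.780 2.368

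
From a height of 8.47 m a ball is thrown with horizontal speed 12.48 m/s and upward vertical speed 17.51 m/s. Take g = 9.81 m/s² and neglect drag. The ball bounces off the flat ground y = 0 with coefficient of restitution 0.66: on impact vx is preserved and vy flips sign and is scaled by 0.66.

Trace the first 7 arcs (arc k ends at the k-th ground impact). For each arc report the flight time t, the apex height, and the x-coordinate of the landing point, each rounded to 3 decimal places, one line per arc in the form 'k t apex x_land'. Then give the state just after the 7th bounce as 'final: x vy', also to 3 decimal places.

1 4.001 24.097 49.937
2 2.926 10.497 86.450
3 1.931 4.572 110.549
4 1.274 1.992 126.454
5 0.841 0.868 136.952
6 0.555 0.378 143.880
7 0.366 0.165 148.453
final: 148.453 1.186

Arc 1: start y=8.470, vy=17.510 → t=4.001, apex=24.097, x_land=49.937, impact vy=-21.744
  bounce: vy ← 0.66·21.744 = 14.351
Arc 2: start y=0.000, vy=14.351 → t=2.926, apex=10.497, x_land=86.450, impact vy=-14.351
  bounce: vy ← 0.66·14.351 = 9.471
Arc 3: start y=0.000, vy=9.471 → t=1.931, apex=4.572, x_land=110.549, impact vy=-9.471
  bounce: vy ← 0.66·9.471 = 6.251
Arc 4: start y=0.000, vy=6.251 → t=1.274, apex=1.992, x_land=126.454, impact vy=-6.251
  bounce: vy ← 0.66·6.251 = 4.126
Arc 5: start y=0.000, vy=4.126 → t=0.841, apex=0.868, x_land=136.952, impact vy=-4.126
  bounce: vy ← 0.66·4.126 = 2.723
Arc 6: start y=0.000, vy=2.723 → t=0.555, apex=0.378, x_land=143.880, impact vy=-2.723
  bounce: vy ← 0.66·2.723 = 1.797
Arc 7: start y=0.000, vy=1.797 → t=0.366, apex=0.165, x_land=148.453, impact vy=-1.797
  bounce: vy ← 0.66·1.797 = 1.186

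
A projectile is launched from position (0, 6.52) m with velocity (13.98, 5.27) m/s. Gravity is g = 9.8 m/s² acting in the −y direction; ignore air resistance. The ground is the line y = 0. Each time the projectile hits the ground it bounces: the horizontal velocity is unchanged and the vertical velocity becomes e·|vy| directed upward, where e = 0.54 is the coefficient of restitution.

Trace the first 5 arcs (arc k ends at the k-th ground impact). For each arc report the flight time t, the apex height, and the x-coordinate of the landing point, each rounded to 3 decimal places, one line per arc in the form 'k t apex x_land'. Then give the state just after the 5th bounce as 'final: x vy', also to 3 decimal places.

1 1.810 7.937 25.310
2 1.375 2.314 44.526
3 0.742 0.675 54.903
4 0.401 0.197 60.506
5 0.216 0.057 63.532
final: 63.532 0.573

Arc 1: start y=6.520, vy=5.270 → t=1.810, apex=7.937, x_land=25.310, impact vy=-12.473
  bounce: vy ← 0.54·12.473 = 6.735
Arc 2: start y=0.000, vy=6.735 → t=1.375, apex=2.314, x_land=44.526, impact vy=-6.735
  bounce: vy ← 0.54·6.735 = 3.637
Arc 3: start y=0.000, vy=3.637 → t=0.742, apex=0.675, x_land=54.903, impact vy=-3.637
  bounce: vy ← 0.54·3.637 = 1.964
Arc 4: start y=0.000, vy=1.964 → t=0.401, apex=0.197, x_land=60.506, impact vy=-1.964
  bounce: vy ← 0.54·1.964 = 1.061
Arc 5: start y=0.000, vy=1.061 → t=0.216, apex=0.057, x_land=63.532, impact vy=-1.061
  bounce: vy ← 0.54·1.061 = 0.573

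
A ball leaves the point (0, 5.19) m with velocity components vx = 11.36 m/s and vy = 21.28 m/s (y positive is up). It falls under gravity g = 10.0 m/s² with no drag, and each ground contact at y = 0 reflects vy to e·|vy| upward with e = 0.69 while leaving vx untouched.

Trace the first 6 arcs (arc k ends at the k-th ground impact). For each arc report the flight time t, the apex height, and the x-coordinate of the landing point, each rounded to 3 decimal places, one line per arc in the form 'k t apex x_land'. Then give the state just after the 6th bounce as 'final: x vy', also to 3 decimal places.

Arc 1: start y=5.190, vy=21.280 → t=4.487, apex=27.832, x_land=50.976, impact vy=-23.593
  bounce: vy ← 0.69·23.593 = 16.279
Arc 2: start y=0.000, vy=16.279 → t=3.256, apex=13.251, x_land=87.963, impact vy=-16.279
  bounce: vy ← 0.69·16.279 = 11.233
Arc 3: start y=0.000, vy=11.233 → t=2.247, apex=6.309, x_land=113.483, impact vy=-11.233
  bounce: vy ← 0.69·11.233 = 7.751
Arc 4: start y=0.000, vy=7.751 → t=1.550, apex=3.004, x_land=131.093, impact vy=-7.751
  bounce: vy ← 0.69·7.751 = 5.348
Arc 5: start y=0.000, vy=5.348 → t=1.070, apex=1.430, x_land=143.243, impact vy=-5.348
  bounce: vy ← 0.69·5.348 = 3.690
Arc 6: start y=0.000, vy=3.690 → t=0.738, apex=0.681, x_land=151.627, impact vy=-3.690
  bounce: vy ← 0.69·3.690 = 2.546

1 4.487 27.832 50.976
2 3.256 13.251 87.963
3 2.247 6.309 113.483
4 1.550 3.004 131.093
5 1.070 1.430 143.243
6 0.738 0.681 151.627
final: 151.627 2.546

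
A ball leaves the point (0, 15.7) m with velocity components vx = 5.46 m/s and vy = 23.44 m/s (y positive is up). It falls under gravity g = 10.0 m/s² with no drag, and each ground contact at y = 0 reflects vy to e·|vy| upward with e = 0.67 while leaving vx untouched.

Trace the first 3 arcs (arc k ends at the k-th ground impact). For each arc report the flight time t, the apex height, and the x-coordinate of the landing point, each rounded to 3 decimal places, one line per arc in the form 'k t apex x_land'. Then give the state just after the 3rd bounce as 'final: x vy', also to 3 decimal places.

Arc 1: start y=15.700, vy=23.440 → t=5.282, apex=43.172, x_land=28.842, impact vy=-29.384
  bounce: vy ← 0.67·29.384 = 19.687
Arc 2: start y=0.000, vy=19.687 → t=3.937, apex=19.380, x_land=50.341, impact vy=-19.687
  bounce: vy ← 0.67·19.687 = 13.191
Arc 3: start y=0.000, vy=13.191 → t=2.638, apex=8.700, x_land=64.745, impact vy=-13.191
  bounce: vy ← 0.67·13.191 = 8.838

1 5.282 43.172 28.842
2 3.937 19.380 50.341
3 2.638 8.700 64.745
final: 64.745 8.838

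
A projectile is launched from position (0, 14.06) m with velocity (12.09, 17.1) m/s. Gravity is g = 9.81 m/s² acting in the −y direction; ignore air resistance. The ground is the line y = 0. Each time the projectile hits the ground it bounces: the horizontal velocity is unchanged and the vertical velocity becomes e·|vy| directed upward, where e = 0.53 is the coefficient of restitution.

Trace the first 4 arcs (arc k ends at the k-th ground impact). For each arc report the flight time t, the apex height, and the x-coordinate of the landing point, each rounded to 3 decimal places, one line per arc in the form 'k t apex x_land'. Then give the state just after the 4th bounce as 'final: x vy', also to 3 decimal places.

1 4.173 28.964 50.453
2 2.576 8.136 81.595
3 1.365 2.285 98.100
4 0.724 0.642 106.847
final: 106.847 1.881

Arc 1: start y=14.060, vy=17.100 → t=4.173, apex=28.964, x_land=50.453, impact vy=-23.838
  bounce: vy ← 0.53·23.838 = 12.634
Arc 2: start y=0.000, vy=12.634 → t=2.576, apex=8.136, x_land=81.595, impact vy=-12.634
  bounce: vy ← 0.53·12.634 = 6.696
Arc 3: start y=0.000, vy=6.696 → t=1.365, apex=2.285, x_land=98.100, impact vy=-6.696
  bounce: vy ← 0.53·6.696 = 3.549
Arc 4: start y=0.000, vy=3.549 → t=0.724, apex=0.642, x_land=106.847, impact vy=-3.549
  bounce: vy ← 0.53·3.549 = 1.881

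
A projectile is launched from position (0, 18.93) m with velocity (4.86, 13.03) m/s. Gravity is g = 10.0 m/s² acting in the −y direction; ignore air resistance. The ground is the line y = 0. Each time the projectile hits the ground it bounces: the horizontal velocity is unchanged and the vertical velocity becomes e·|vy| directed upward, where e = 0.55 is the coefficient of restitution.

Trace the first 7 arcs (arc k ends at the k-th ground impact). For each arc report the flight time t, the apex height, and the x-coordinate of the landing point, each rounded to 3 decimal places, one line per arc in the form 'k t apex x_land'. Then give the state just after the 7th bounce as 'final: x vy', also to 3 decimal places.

Arc 1: start y=18.930, vy=13.030 → t=3.645, apex=27.419, x_land=17.714, impact vy=-23.418
  bounce: vy ← 0.55·23.418 = 12.880
Arc 2: start y=0.000, vy=12.880 → t=2.576, apex=8.294, x_land=30.233, impact vy=-12.880
  bounce: vy ← 0.55·12.880 = 7.084
Arc 3: start y=0.000, vy=7.084 → t=1.417, apex=2.509, x_land=37.118, impact vy=-7.084
  bounce: vy ← 0.55·7.084 = 3.896
Arc 4: start y=0.000, vy=3.896 → t=0.779, apex=0.759, x_land=40.905, impact vy=-3.896
  bounce: vy ← 0.55·3.896 = 2.143
Arc 5: start y=0.000, vy=2.143 → t=0.429, apex=0.230, x_land=42.988, impact vy=-2.143
  bounce: vy ← 0.55·2.143 = 1.179
Arc 6: start y=0.000, vy=1.179 → t=0.236, apex=0.069, x_land=44.133, impact vy=-1.179
  bounce: vy ← 0.55·1.179 = 0.648
Arc 7: start y=0.000, vy=0.648 → t=0.130, apex=0.021, x_land=44.763, impact vy=-0.648
  bounce: vy ← 0.55·0.648 = 0.357

1 3.645 27.419 17.714
2 2.576 8.294 30.233
3 1.417 2.509 37.118
4 0.779 0.759 40.905
5 0.429 0.230 42.988
6 0.236 0.069 44.133
7 0.130 0.021 44.763
final: 44.763 0.357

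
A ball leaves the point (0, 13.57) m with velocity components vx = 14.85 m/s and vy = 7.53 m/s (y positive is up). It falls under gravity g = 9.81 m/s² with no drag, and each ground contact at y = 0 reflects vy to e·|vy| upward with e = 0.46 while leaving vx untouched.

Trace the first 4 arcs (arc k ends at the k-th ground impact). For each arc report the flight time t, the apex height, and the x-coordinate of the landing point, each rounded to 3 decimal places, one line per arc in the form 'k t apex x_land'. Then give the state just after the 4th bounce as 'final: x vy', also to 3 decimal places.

1 2.599 16.460 38.602
2 1.685 3.483 63.629
3 0.775 0.737 75.141
4 0.357 0.156 80.437
final: 80.437 0.805

Arc 1: start y=13.570, vy=7.530 → t=2.599, apex=16.460, x_land=38.602, impact vy=-17.971
  bounce: vy ← 0.46·17.971 = 8.266
Arc 2: start y=0.000, vy=8.266 → t=1.685, apex=3.483, x_land=63.629, impact vy=-8.266
  bounce: vy ← 0.46·8.266 = 3.803
Arc 3: start y=0.000, vy=3.803 → t=0.775, apex=0.737, x_land=75.141, impact vy=-3.803
  bounce: vy ← 0.46·3.803 = 1.749
Arc 4: start y=0.000, vy=1.749 → t=0.357, apex=0.156, x_land=80.437, impact vy=-1.749
  bounce: vy ← 0.46·1.749 = 0.805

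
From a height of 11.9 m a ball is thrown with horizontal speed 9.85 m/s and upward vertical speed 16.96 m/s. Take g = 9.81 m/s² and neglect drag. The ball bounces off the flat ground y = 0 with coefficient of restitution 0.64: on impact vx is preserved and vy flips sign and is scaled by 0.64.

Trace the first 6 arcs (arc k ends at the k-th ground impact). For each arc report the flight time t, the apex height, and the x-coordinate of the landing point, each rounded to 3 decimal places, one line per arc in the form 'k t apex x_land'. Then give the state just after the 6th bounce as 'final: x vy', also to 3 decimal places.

1 4.056 26.561 39.950
2 2.979 10.879 69.289
3 1.906 4.456 88.066
4 1.220 1.825 100.084
5 0.781 0.748 107.775
6 0.500 0.306 112.697
final: 112.697 1.569

Arc 1: start y=11.900, vy=16.960 → t=4.056, apex=26.561, x_land=39.950, impact vy=-22.828
  bounce: vy ← 0.64·22.828 = 14.610
Arc 2: start y=0.000, vy=14.610 → t=2.979, apex=10.879, x_land=69.289, impact vy=-14.610
  bounce: vy ← 0.64·14.610 = 9.350
Arc 3: start y=0.000, vy=9.350 → t=1.906, apex=4.456, x_land=88.066, impact vy=-9.350
  bounce: vy ← 0.64·9.350 = 5.984
Arc 4: start y=0.000, vy=5.984 → t=1.220, apex=1.825, x_land=100.084, impact vy=-5.984
  bounce: vy ← 0.64·5.984 = 3.830
Arc 5: start y=0.000, vy=3.830 → t=0.781, apex=0.748, x_land=107.775, impact vy=-3.830
  bounce: vy ← 0.64·3.830 = 2.451
Arc 6: start y=0.000, vy=2.451 → t=0.500, apex=0.306, x_land=112.697, impact vy=-2.451
  bounce: vy ← 0.64·2.451 = 1.569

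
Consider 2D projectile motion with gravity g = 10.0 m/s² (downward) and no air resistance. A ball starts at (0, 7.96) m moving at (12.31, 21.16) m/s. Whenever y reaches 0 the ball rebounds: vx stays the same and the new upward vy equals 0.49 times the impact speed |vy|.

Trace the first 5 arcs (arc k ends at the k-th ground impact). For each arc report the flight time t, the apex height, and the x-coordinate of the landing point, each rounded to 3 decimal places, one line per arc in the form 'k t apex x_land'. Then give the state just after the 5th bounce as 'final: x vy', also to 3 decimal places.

1 4.580 30.347 56.375
2 2.414 7.286 86.096
3 1.183 1.749 100.659
4 0.580 0.420 107.795
5 0.284 0.101 111.292
final: 111.292 0.696

Arc 1: start y=7.960, vy=21.160 → t=4.580, apex=30.347, x_land=56.375, impact vy=-24.636
  bounce: vy ← 0.49·24.636 = 12.072
Arc 2: start y=0.000, vy=12.072 → t=2.414, apex=7.286, x_land=86.096, impact vy=-12.072
  bounce: vy ← 0.49·12.072 = 5.915
Arc 3: start y=0.000, vy=5.915 → t=1.183, apex=1.749, x_land=100.659, impact vy=-5.915
  bounce: vy ← 0.49·5.915 = 2.898
Arc 4: start y=0.000, vy=2.898 → t=0.580, apex=0.420, x_land=107.795, impact vy=-2.898
  bounce: vy ← 0.49·2.898 = 1.420
Arc 5: start y=0.000, vy=1.420 → t=0.284, apex=0.101, x_land=111.292, impact vy=-1.420
  bounce: vy ← 0.49·1.420 = 0.696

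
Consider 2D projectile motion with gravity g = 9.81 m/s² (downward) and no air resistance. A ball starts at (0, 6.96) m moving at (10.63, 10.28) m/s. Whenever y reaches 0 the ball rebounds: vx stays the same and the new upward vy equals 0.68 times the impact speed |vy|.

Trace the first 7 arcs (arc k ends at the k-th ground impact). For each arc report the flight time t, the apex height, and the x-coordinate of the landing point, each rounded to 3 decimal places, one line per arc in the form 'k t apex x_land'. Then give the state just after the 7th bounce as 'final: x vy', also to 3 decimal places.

Arc 1: start y=6.960, vy=10.280 → t=2.634, apex=12.346, x_land=28.004, impact vy=-15.564
  bounce: vy ← 0.68·15.564 = 10.583
Arc 2: start y=0.000, vy=10.583 → t=2.158, apex=5.709, x_land=50.940, impact vy=-10.583
  bounce: vy ← 0.68·10.583 = 7.197
Arc 3: start y=0.000, vy=7.197 → t=1.467, apex=2.640, x_land=66.537, impact vy=-7.197
  bounce: vy ← 0.68·7.197 = 4.894
Arc 4: start y=0.000, vy=4.894 → t=0.998, apex=1.221, x_land=77.142, impact vy=-4.894
  bounce: vy ← 0.68·4.894 = 3.328
Arc 5: start y=0.000, vy=3.328 → t=0.678, apex=0.564, x_land=84.354, impact vy=-3.328
  bounce: vy ← 0.68·3.328 = 2.263
Arc 6: start y=0.000, vy=2.263 → t=0.461, apex=0.261, x_land=89.258, impact vy=-2.263
  bounce: vy ← 0.68·2.263 = 1.539
Arc 7: start y=0.000, vy=1.539 → t=0.314, apex=0.121, x_land=92.593, impact vy=-1.539
  bounce: vy ← 0.68·1.539 = 1.046

1 2.634 12.346 28.004
2 2.158 5.709 50.940
3 1.467 2.640 66.537
4 0.998 1.221 77.142
5 0.678 0.564 84.354
6 0.461 0.261 89.258
7 0.314 0.121 92.593
final: 92.593 1.046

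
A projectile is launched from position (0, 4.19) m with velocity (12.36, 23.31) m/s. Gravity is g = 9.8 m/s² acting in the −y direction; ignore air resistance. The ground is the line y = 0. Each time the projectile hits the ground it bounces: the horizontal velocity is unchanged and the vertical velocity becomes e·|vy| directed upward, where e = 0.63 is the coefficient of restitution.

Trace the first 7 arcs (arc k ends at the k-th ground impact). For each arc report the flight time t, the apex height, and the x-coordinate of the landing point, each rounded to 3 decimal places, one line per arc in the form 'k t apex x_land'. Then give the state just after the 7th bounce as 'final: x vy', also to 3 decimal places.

1 4.931 31.912 60.942
2 3.216 12.666 100.686
3 2.026 5.027 125.724
4 1.276 1.995 141.499
5 0.804 0.792 151.436
6 0.507 0.314 157.697
7 0.319 0.125 161.642
final: 161.642 0.985

Arc 1: start y=4.190, vy=23.310 → t=4.931, apex=31.912, x_land=60.942, impact vy=-25.010
  bounce: vy ← 0.63·25.010 = 15.756
Arc 2: start y=0.000, vy=15.756 → t=3.216, apex=12.666, x_land=100.686, impact vy=-15.756
  bounce: vy ← 0.63·15.756 = 9.926
Arc 3: start y=0.000, vy=9.926 → t=2.026, apex=5.027, x_land=125.724, impact vy=-9.926
  bounce: vy ← 0.63·9.926 = 6.254
Arc 4: start y=0.000, vy=6.254 → t=1.276, apex=1.995, x_land=141.499, impact vy=-6.254
  bounce: vy ← 0.63·6.254 = 3.940
Arc 5: start y=0.000, vy=3.940 → t=0.804, apex=0.792, x_land=151.436, impact vy=-3.940
  bounce: vy ← 0.63·3.940 = 2.482
Arc 6: start y=0.000, vy=2.482 → t=0.507, apex=0.314, x_land=157.697, impact vy=-2.482
  bounce: vy ← 0.63·2.482 = 1.564
Arc 7: start y=0.000, vy=1.564 → t=0.319, apex=0.125, x_land=161.642, impact vy=-1.564
  bounce: vy ← 0.63·1.564 = 0.985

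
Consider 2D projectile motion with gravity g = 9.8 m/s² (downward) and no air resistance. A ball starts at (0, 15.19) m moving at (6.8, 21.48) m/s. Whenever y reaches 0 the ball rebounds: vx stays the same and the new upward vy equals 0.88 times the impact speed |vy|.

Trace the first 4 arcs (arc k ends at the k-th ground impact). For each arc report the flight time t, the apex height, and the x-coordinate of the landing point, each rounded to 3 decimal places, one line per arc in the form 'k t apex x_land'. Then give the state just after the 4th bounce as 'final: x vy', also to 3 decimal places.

1 5.003 38.730 34.022
2 4.948 29.993 67.669
3 4.354 23.226 97.279
4 3.832 17.987 123.335
final: 123.335 16.523

Arc 1: start y=15.190, vy=21.480 → t=5.003, apex=38.730, x_land=34.022, impact vy=-27.552
  bounce: vy ← 0.88·27.552 = 24.246
Arc 2: start y=0.000, vy=24.246 → t=4.948, apex=29.993, x_land=67.669, impact vy=-24.246
  bounce: vy ← 0.88·24.246 = 21.336
Arc 3: start y=0.000, vy=21.336 → t=4.354, apex=23.226, x_land=97.279, impact vy=-21.336
  bounce: vy ← 0.88·21.336 = 18.776
Arc 4: start y=0.000, vy=18.776 → t=3.832, apex=17.987, x_land=123.335, impact vy=-18.776
  bounce: vy ← 0.88·18.776 = 16.523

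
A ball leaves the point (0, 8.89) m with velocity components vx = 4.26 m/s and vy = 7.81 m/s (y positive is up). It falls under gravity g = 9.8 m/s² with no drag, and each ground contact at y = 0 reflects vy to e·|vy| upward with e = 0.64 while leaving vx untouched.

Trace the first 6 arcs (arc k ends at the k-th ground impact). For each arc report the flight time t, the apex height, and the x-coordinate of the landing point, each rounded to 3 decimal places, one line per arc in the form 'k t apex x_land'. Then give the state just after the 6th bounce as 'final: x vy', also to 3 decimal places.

1 2.362 12.002 10.062
2 2.003 4.916 18.596
3 1.282 2.014 24.058
4 0.821 0.825 27.553
5 0.525 0.338 29.790
6 0.336 0.138 31.222
final: 31.222 1.054

Arc 1: start y=8.890, vy=7.810 → t=2.362, apex=12.002, x_land=10.062, impact vy=-15.338
  bounce: vy ← 0.64·15.338 = 9.816
Arc 2: start y=0.000, vy=9.816 → t=2.003, apex=4.916, x_land=18.596, impact vy=-9.816
  bounce: vy ← 0.64·9.816 = 6.282
Arc 3: start y=0.000, vy=6.282 → t=1.282, apex=2.014, x_land=24.058, impact vy=-6.282
  bounce: vy ← 0.64·6.282 = 4.021
Arc 4: start y=0.000, vy=4.021 → t=0.821, apex=0.825, x_land=27.553, impact vy=-4.021
  bounce: vy ← 0.64·4.021 = 2.573
Arc 5: start y=0.000, vy=2.573 → t=0.525, apex=0.338, x_land=29.790, impact vy=-2.573
  bounce: vy ← 0.64·2.573 = 1.647
Arc 6: start y=0.000, vy=1.647 → t=0.336, apex=0.138, x_land=31.222, impact vy=-1.647
  bounce: vy ← 0.64·1.647 = 1.054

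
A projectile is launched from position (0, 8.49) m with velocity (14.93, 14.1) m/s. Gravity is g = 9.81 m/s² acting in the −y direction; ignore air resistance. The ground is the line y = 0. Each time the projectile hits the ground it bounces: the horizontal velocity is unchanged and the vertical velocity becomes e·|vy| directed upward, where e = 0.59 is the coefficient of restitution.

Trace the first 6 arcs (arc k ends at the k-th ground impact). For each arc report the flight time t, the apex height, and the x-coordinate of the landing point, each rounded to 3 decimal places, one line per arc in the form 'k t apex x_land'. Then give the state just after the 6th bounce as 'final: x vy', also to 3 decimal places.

1 3.386 18.623 50.550
2 2.299 6.483 84.878
3 1.357 2.257 105.132
4 0.800 0.786 117.081
5 0.472 0.273 124.132
6 0.279 0.095 128.291
final: 128.291 0.806

Arc 1: start y=8.490, vy=14.100 → t=3.386, apex=18.623, x_land=50.550, impact vy=-19.115
  bounce: vy ← 0.59·19.115 = 11.278
Arc 2: start y=0.000, vy=11.278 → t=2.299, apex=6.483, x_land=84.878, impact vy=-11.278
  bounce: vy ← 0.59·11.278 = 6.654
Arc 3: start y=0.000, vy=6.654 → t=1.357, apex=2.257, x_land=105.132, impact vy=-6.654
  bounce: vy ← 0.59·6.654 = 3.926
Arc 4: start y=0.000, vy=3.926 → t=0.800, apex=0.786, x_land=117.081, impact vy=-3.926
  bounce: vy ← 0.59·3.926 = 2.316
Arc 5: start y=0.000, vy=2.316 → t=0.472, apex=0.273, x_land=124.132, impact vy=-2.316
  bounce: vy ← 0.59·2.316 = 1.367
Arc 6: start y=0.000, vy=1.367 → t=0.279, apex=0.095, x_land=128.291, impact vy=-1.367
  bounce: vy ← 0.59·1.367 = 0.806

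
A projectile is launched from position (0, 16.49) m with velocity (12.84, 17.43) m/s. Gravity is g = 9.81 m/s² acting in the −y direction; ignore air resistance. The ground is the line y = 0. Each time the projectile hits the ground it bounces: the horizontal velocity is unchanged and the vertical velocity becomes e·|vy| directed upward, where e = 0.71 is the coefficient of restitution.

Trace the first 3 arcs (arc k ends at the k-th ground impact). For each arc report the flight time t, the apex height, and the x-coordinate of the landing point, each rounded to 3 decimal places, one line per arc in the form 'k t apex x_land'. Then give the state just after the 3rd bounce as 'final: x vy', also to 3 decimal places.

Arc 1: start y=16.490, vy=17.430 → t=4.330, apex=31.974, x_land=55.596, impact vy=-25.047
  bounce: vy ← 0.71·25.047 = 17.783
Arc 2: start y=0.000, vy=17.783 → t=3.626, apex=16.118, x_land=102.148, impact vy=-17.783
  bounce: vy ← 0.71·17.783 = 12.626
Arc 3: start y=0.000, vy=12.626 → t=2.574, apex=8.125, x_land=135.200, impact vy=-12.626
  bounce: vy ← 0.71·12.626 = 8.965

1 4.330 31.974 55.596
2 3.626 16.118 102.148
3 2.574 8.125 135.200
final: 135.200 8.965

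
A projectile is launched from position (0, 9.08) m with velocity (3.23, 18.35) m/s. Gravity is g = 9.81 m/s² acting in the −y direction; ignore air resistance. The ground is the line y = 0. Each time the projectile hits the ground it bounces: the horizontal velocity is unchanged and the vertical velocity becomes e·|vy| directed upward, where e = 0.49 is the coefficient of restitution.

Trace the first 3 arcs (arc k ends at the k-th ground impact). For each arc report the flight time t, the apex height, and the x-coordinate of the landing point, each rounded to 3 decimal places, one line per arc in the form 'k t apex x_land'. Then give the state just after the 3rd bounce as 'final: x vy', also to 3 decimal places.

1 4.184 26.242 13.513
2 2.267 6.301 20.835
3 1.111 1.513 24.422
final: 24.422 2.670

Arc 1: start y=9.080, vy=18.350 → t=4.184, apex=26.242, x_land=13.513, impact vy=-22.691
  bounce: vy ← 0.49·22.691 = 11.118
Arc 2: start y=0.000, vy=11.118 → t=2.267, apex=6.301, x_land=20.835, impact vy=-11.118
  bounce: vy ← 0.49·11.118 = 5.448
Arc 3: start y=0.000, vy=5.448 → t=1.111, apex=1.513, x_land=24.422, impact vy=-5.448
  bounce: vy ← 0.49·5.448 = 2.670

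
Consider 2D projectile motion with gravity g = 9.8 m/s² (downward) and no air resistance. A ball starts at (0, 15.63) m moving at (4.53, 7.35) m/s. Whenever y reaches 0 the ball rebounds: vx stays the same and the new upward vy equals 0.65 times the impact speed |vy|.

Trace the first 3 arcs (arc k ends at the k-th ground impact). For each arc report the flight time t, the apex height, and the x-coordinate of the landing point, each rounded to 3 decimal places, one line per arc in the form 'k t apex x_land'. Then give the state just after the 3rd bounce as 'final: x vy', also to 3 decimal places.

Arc 1: start y=15.630, vy=7.350 → t=2.687, apex=18.386, x_land=12.172, impact vy=-18.983
  bounce: vy ← 0.65·18.983 = 12.339
Arc 2: start y=0.000, vy=12.339 → t=2.518, apex=7.768, x_land=23.580, impact vy=-12.339
  bounce: vy ← 0.65·12.339 = 8.020
Arc 3: start y=0.000, vy=8.020 → t=1.637, apex=3.282, x_land=30.995, impact vy=-8.020
  bounce: vy ← 0.65·8.020 = 5.213

1 2.687 18.386 12.172
2 2.518 7.768 23.580
3 1.637 3.282 30.995
final: 30.995 5.213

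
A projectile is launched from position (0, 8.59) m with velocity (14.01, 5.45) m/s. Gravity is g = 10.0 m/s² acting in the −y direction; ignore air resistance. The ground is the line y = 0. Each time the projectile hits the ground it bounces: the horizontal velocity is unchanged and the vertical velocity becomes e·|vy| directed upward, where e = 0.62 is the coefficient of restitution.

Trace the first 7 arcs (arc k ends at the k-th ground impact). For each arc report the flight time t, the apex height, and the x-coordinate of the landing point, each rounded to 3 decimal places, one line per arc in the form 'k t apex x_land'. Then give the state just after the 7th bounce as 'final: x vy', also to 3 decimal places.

1 1.965 10.075 27.523
2 1.760 3.873 52.183
3 1.091 1.489 67.473
4 0.677 0.572 76.952
5 0.420 0.220 82.829
6 0.260 0.085 86.473
7 0.161 0.033 88.733
final: 88.733 0.500

Arc 1: start y=8.590, vy=5.450 → t=1.965, apex=10.075, x_land=27.523, impact vy=-14.195
  bounce: vy ← 0.62·14.195 = 8.801
Arc 2: start y=0.000, vy=8.801 → t=1.760, apex=3.873, x_land=52.183, impact vy=-8.801
  bounce: vy ← 0.62·8.801 = 5.457
Arc 3: start y=0.000, vy=5.457 → t=1.091, apex=1.489, x_land=67.473, impact vy=-5.457
  bounce: vy ← 0.62·5.457 = 3.383
Arc 4: start y=0.000, vy=3.383 → t=0.677, apex=0.572, x_land=76.952, impact vy=-3.383
  bounce: vy ← 0.62·3.383 = 2.098
Arc 5: start y=0.000, vy=2.098 → t=0.420, apex=0.220, x_land=82.829, impact vy=-2.098
  bounce: vy ← 0.62·2.098 = 1.300
Arc 6: start y=0.000, vy=1.300 → t=0.260, apex=0.085, x_land=86.473, impact vy=-1.300
  bounce: vy ← 0.62·1.300 = 0.806
Arc 7: start y=0.000, vy=0.806 → t=0.161, apex=0.033, x_land=88.733, impact vy=-0.806
  bounce: vy ← 0.62·0.806 = 0.500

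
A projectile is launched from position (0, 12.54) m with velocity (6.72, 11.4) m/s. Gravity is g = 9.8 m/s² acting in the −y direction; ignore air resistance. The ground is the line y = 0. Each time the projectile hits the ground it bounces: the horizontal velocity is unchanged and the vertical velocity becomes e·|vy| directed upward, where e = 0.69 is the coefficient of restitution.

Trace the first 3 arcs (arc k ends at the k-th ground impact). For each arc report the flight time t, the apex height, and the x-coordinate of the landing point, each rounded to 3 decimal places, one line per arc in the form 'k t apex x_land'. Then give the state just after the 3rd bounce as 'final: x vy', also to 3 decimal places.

1 3.141 19.171 21.109
2 2.730 9.127 39.452
3 1.883 4.345 52.109
final: 52.109 6.368

Arc 1: start y=12.540, vy=11.400 → t=3.141, apex=19.171, x_land=21.109, impact vy=-19.384
  bounce: vy ← 0.69·19.384 = 13.375
Arc 2: start y=0.000, vy=13.375 → t=2.730, apex=9.127, x_land=39.452, impact vy=-13.375
  bounce: vy ← 0.69·13.375 = 9.229
Arc 3: start y=0.000, vy=9.229 → t=1.883, apex=4.345, x_land=52.109, impact vy=-9.229
  bounce: vy ← 0.69·9.229 = 6.368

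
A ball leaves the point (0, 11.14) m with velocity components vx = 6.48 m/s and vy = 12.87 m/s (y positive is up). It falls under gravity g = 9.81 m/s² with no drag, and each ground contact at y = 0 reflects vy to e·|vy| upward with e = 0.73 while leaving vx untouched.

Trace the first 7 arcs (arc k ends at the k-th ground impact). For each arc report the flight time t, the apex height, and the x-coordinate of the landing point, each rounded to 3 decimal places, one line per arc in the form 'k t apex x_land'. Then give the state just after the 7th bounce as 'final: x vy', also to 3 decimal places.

Arc 1: start y=11.140, vy=12.870 → t=3.310, apex=19.582, x_land=21.449, impact vy=-19.601
  bounce: vy ← 0.73·19.601 = 14.309
Arc 2: start y=0.000, vy=14.309 → t=2.917, apex=10.435, x_land=40.352, impact vy=-14.309
  bounce: vy ← 0.73·14.309 = 10.445
Arc 3: start y=0.000, vy=10.445 → t=2.130, apex=5.561, x_land=54.152, impact vy=-10.445
  bounce: vy ← 0.73·10.445 = 7.625
Arc 4: start y=0.000, vy=7.625 → t=1.555, apex=2.963, x_land=64.225, impact vy=-7.625
  bounce: vy ← 0.73·7.625 = 5.566
Arc 5: start y=0.000, vy=5.566 → t=1.135, apex=1.579, x_land=71.579, impact vy=-5.566
  bounce: vy ← 0.73·5.566 = 4.063
Arc 6: start y=0.000, vy=4.063 → t=0.828, apex=0.842, x_land=76.947, impact vy=-4.063
  bounce: vy ← 0.73·4.063 = 2.966
Arc 7: start y=0.000, vy=2.966 → t=0.605, apex=0.448, x_land=80.866, impact vy=-2.966
  bounce: vy ← 0.73·2.966 = 2.165

1 3.310 19.582 21.449
2 2.917 10.435 40.352
3 2.130 5.561 54.152
4 1.555 2.963 64.225
5 1.135 1.579 71.579
6 0.828 0.842 76.947
7 0.605 0.448 80.866
final: 80.866 2.165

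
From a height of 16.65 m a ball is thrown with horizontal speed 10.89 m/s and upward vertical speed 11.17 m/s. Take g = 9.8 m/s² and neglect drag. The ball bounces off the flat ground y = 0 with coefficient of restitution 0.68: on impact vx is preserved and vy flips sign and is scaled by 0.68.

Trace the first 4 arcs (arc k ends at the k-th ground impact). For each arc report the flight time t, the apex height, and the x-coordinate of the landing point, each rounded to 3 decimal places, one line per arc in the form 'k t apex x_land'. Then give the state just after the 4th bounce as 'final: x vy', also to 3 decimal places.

1 3.307 23.016 36.014
2 2.947 10.642 68.112
3 2.004 4.921 89.939
4 1.363 2.276 104.781
final: 104.781 4.541

Arc 1: start y=16.650, vy=11.170 → t=3.307, apex=23.016, x_land=36.014, impact vy=-21.239
  bounce: vy ← 0.68·21.239 = 14.443
Arc 2: start y=0.000, vy=14.443 → t=2.947, apex=10.642, x_land=68.112, impact vy=-14.443
  bounce: vy ← 0.68·14.443 = 9.821
Arc 3: start y=0.000, vy=9.821 → t=2.004, apex=4.921, x_land=89.939, impact vy=-9.821
  bounce: vy ← 0.68·9.821 = 6.678
Arc 4: start y=0.000, vy=6.678 → t=1.363, apex=2.276, x_land=104.781, impact vy=-6.678
  bounce: vy ← 0.68·6.678 = 4.541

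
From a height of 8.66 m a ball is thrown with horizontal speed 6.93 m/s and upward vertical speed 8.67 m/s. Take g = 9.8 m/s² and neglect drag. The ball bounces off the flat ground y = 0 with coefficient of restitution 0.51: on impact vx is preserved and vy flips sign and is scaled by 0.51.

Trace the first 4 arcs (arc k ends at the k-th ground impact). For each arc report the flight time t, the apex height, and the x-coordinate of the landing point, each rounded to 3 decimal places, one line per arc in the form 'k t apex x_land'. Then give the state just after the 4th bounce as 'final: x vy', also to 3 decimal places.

1 2.482 12.495 17.197
2 1.629 3.250 28.485
3 0.831 0.845 34.242
4 0.424 0.220 37.178
final: 37.178 1.059

Arc 1: start y=8.660, vy=8.670 → t=2.482, apex=12.495, x_land=17.197, impact vy=-15.649
  bounce: vy ← 0.51·15.649 = 7.981
Arc 2: start y=0.000, vy=7.981 → t=1.629, apex=3.250, x_land=28.485, impact vy=-7.981
  bounce: vy ← 0.51·7.981 = 4.070
Arc 3: start y=0.000, vy=4.070 → t=0.831, apex=0.845, x_land=34.242, impact vy=-4.070
  bounce: vy ← 0.51·4.070 = 2.076
Arc 4: start y=0.000, vy=2.076 → t=0.424, apex=0.220, x_land=37.178, impact vy=-2.076
  bounce: vy ← 0.51·2.076 = 1.059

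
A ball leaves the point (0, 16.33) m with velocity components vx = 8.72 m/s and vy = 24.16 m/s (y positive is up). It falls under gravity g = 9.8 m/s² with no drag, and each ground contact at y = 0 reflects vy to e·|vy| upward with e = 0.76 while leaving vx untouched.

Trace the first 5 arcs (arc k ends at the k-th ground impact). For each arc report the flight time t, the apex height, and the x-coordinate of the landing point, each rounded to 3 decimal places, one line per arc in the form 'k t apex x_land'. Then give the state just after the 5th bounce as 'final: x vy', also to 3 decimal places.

Arc 1: start y=16.330, vy=24.160 → t=5.533, apex=46.111, x_land=48.247, impact vy=-30.063
  bounce: vy ← 0.76·30.063 = 22.848
Arc 2: start y=0.000, vy=22.848 → t=4.663, apex=26.634, x_land=88.907, impact vy=-22.848
  bounce: vy ← 0.76·22.848 = 17.364
Arc 3: start y=0.000, vy=17.364 → t=3.544, apex=15.384, x_land=119.808, impact vy=-17.364
  bounce: vy ← 0.76·17.364 = 13.197
Arc 4: start y=0.000, vy=13.197 → t=2.693, apex=8.886, x_land=143.293, impact vy=-13.197
  bounce: vy ← 0.76·13.197 = 10.030
Arc 5: start y=0.000, vy=10.030 → t=2.047, apex=5.132, x_land=161.142, impact vy=-10.030
  bounce: vy ← 0.76·10.030 = 7.623

1 5.533 46.111 48.247
2 4.663 26.634 88.907
3 3.544 15.384 119.808
4 2.693 8.886 143.293
5 2.047 5.132 161.142
final: 161.142 7.623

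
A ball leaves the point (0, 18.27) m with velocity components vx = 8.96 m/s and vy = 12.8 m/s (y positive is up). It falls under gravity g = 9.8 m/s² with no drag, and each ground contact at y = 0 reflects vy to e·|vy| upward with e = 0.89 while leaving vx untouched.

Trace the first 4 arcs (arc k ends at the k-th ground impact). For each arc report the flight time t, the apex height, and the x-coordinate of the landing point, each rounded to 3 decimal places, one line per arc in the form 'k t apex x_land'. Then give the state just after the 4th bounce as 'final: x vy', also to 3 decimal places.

Arc 1: start y=18.270, vy=12.800 → t=3.637, apex=26.629, x_land=32.590, impact vy=-22.846
  bounce: vy ← 0.89·22.846 = 20.333
Arc 2: start y=0.000, vy=20.333 → t=4.150, apex=21.093, x_land=69.770, impact vy=-20.333
  bounce: vy ← 0.89·20.333 = 18.096
Arc 3: start y=0.000, vy=18.096 → t=3.693, apex=16.708, x_land=102.861, impact vy=-18.096
  bounce: vy ← 0.89·18.096 = 16.106
Arc 4: start y=0.000, vy=16.106 → t=3.287, apex=13.234, x_land=132.311, impact vy=-16.106
  bounce: vy ← 0.89·16.106 = 14.334

1 3.637 26.629 32.590
2 4.150 21.093 69.770
3 3.693 16.708 102.861
4 3.287 13.234 132.311
final: 132.311 14.334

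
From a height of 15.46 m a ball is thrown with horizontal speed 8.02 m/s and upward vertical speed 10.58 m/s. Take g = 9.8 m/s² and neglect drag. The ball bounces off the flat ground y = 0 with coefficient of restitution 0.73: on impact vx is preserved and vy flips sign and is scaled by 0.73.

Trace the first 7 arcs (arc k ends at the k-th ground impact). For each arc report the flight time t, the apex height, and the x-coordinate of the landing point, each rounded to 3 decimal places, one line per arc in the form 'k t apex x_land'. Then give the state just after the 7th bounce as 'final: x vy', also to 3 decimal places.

1 3.158 21.171 25.329
2 3.035 11.282 49.668
3 2.215 6.012 67.435
4 1.617 3.204 80.405
5 1.181 1.707 89.873
6 0.862 0.910 96.785
7 0.629 0.485 101.831
final: 101.831 2.250

Arc 1: start y=15.460, vy=10.580 → t=3.158, apex=21.171, x_land=25.329, impact vy=-20.370
  bounce: vy ← 0.73·20.370 = 14.870
Arc 2: start y=0.000, vy=14.870 → t=3.035, apex=11.282, x_land=49.668, impact vy=-14.870
  bounce: vy ← 0.73·14.870 = 10.855
Arc 3: start y=0.000, vy=10.855 → t=2.215, apex=6.012, x_land=67.435, impact vy=-10.855
  bounce: vy ← 0.73·10.855 = 7.924
Arc 4: start y=0.000, vy=7.924 → t=1.617, apex=3.204, x_land=80.405, impact vy=-7.924
  bounce: vy ← 0.73·7.924 = 5.785
Arc 5: start y=0.000, vy=5.785 → t=1.181, apex=1.707, x_land=89.873, impact vy=-5.785
  bounce: vy ← 0.73·5.785 = 4.223
Arc 6: start y=0.000, vy=4.223 → t=0.862, apex=0.910, x_land=96.785, impact vy=-4.223
  bounce: vy ← 0.73·4.223 = 3.083
Arc 7: start y=0.000, vy=3.083 → t=0.629, apex=0.485, x_land=101.831, impact vy=-3.083
  bounce: vy ← 0.73·3.083 = 2.250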